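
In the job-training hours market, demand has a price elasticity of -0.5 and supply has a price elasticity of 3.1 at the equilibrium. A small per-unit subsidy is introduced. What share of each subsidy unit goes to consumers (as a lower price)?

Consumer share = 31/36

For a small subsidy around the equilibrium, the benefit split depends on the relative slopes, which at a point are proportional to the elasticities.
Buyer share = εs/(εs + |εd|) = 3.1/(3.1 + 0.5) = 31/36; seller share = |εd|/(εs + |εd|) = 5/36.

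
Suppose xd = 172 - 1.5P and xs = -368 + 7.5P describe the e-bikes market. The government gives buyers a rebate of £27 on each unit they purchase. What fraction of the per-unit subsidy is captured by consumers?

Pre-subsidy: 172 - 1.5P = -368 + 7.5P gives P* = 60, x* = 82.
With the rebate, buyers effectively pay Pb = Ps − 27, where Ps is the price sellers receive.
Demand in terms of Ps becomes xd = 172 − 1.5(Ps − 27) = 212.5 - 1.5Ps. Setting this equal to supply: 212.5 - 1.5Ps = -368 + 7.5Ps, so Ps = 64.5.
Buyers pay Pb = 64.5 − 27 = 37.5; x' = -368 + 7.5·64.5 = 115.75.
Buyers' price falls by P* − Pb = 60 − 37.5 = 22.5; sellers' price rises by Ps − P* = 64.5 − 60 = 4.5.
So consumers capture 22.5/27 = 5/6 of each unit of subsidy.

Consumer share = 5/6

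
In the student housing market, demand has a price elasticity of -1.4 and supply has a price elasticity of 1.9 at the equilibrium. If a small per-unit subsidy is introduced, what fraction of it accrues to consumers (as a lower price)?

For a small subsidy around the equilibrium, the benefit split depends on the relative slopes, which at a point are proportional to the elasticities.
Buyer share = εs/(εs + |εd|) = 1.9/(1.9 + 1.4) = 19/33; seller share = |εd|/(εs + |εd|) = 14/33.

Consumer share = 19/33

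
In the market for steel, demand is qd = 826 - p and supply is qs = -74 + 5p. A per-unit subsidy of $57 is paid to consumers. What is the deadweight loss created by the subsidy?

Deadweight loss = $1353.75

Pre-subsidy: 826 - p = -74 + 5p gives p* = 150, q* = 676.
With the rebate, buyers effectively pay pb = ps − 57, where ps is the price sellers receive.
Demand in terms of ps becomes qd = 826 − 1(ps − 57) = 883 - ps. Setting this equal to supply: 883 - ps = -74 + 5ps, so ps = 159.5.
Buyers pay pb = 159.5 − 57 = 102.5; q' = -74 + 5·159.5 = 723.5.
The subsidy expands output by 723.5 − 676 = 47.5 past the efficient level; on those units the gap between marginal cost and willingness to pay runs from 0 up to 57.
DWL = ½ × 57 × 47.5 = 1353.75.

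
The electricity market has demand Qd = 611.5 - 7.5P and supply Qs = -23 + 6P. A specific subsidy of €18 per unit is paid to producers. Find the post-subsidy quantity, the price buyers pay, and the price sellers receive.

Q' = 319; buyers pay €39; sellers receive €57

Pre-subsidy: 611.5 - 7.5P = -23 + 6P gives P* = 47, Q* = 259.
With the subsidy, sellers receive Ps = Pb + 18 for each unit, where Pb is the price buyers pay.
Supply in terms of Pb becomes Qs = -23 + 6(Pb + 18) = 85 + 6Pb. Setting this equal to demand: 611.5 - 7.5Pb = 85 + 6Pb, so Pb = 39.
Sellers receive Ps = 39 + 18 = 57; Q' = 611.5 − 7.5·39 = 319.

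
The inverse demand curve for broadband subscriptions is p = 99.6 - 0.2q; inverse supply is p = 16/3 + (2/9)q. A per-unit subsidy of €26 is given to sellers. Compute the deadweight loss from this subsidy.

Pre-subsidy: 99.6 - 0.2q = 16/3 + (2/9)q gives q* = 4242/19 and p* = 1044/19.
With the subsidy, sellers receive ps = pb + 26 for each unit, where pb is the price buyers pay.
On the curves, pb = 99.6 - 0.2q and ps = 16/3 + (2/9)q; the wedge ps − pb = 26 gives 16/3 + (2/9)q − (99.6 - 0.2q) = 26, so q' = 5412/19.
Then pb = 99.6 − 0.2·(5412/19) = 810/19 and ps = 16/3 + (2/9)·(5412/19) = 1304/19.
The subsidy expands output by 5412/19 − 4242/19 = 1170/19 past the efficient level; on those units the gap between marginal cost and willingness to pay runs from 0 up to 26.
DWL = ½ × 26 × 1170/19 = 15210/19.

Deadweight loss = 15210/19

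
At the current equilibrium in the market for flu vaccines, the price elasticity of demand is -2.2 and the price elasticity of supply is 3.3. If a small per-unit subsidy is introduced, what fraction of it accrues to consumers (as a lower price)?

For a small subsidy around the equilibrium, the benefit split depends on the relative slopes, which at a point are proportional to the elasticities.
Buyer share = εs/(εs + |εd|) = 3.3/(3.3 + 2.2) = 0.6; seller share = |εd|/(εs + |εd|) = 0.4.

Consumer share = 0.6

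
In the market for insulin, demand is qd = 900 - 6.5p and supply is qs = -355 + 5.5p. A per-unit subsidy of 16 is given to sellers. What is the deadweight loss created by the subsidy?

Deadweight loss = 1144/3

Pre-subsidy: 900 - 6.5p = -355 + 5.5p gives p* = 1255/12, q* = 5285/24.
With the subsidy, sellers receive ps = pb + 16 for each unit, where pb is the price buyers pay.
Supply in terms of pb becomes qs = -355 + 5.5(pb + 16) = -267 + 5.5pb. Setting this equal to demand: 900 - 6.5pb = -267 + 5.5pb, so pb = 97.25.
Sellers receive ps = 97.25 + 16 = 113.25; q' = 900 − 6.5·97.25 = 267.875.
The subsidy expands output by 267.875 − 5285/24 = 143/3 past the efficient level; on those units the gap between marginal cost and willingness to pay runs from 0 up to 16.
DWL = ½ × 16 × 143/3 = 1144/3.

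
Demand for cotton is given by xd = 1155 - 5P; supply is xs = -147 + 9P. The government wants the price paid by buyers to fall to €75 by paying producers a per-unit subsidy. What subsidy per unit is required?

Required subsidy s = €28 per unit

At a buyer price of 75, quantity demanded is 1155 − 5·75 = 780.
Sellers supply 780 only when they receive Ps with -147 + 9·Ps = 780, i.e. Ps = 103.
s = Ps − Pb = 103 − 75 = 28.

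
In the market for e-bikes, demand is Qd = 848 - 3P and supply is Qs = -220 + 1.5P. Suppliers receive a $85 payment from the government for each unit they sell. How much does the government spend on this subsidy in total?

Government cost = $18785

Pre-subsidy: 848 - 3P = -220 + 1.5P gives P* = 712/3, Q* = 136.
With the subsidy, sellers receive Ps = Pb + 85 for each unit, where Pb is the price buyers pay.
Supply in terms of Pb becomes Qs = -220 + 1.5(Pb + 85) = -92.5 + 1.5Pb. Setting this equal to demand: 848 - 3Pb = -92.5 + 1.5Pb, so Pb = 209.
Sellers receive Ps = 209 + 85 = 294; Q' = 848 − 3·209 = 221.
Government outlay = subsidy × quantity = 85 × 221 = 18785.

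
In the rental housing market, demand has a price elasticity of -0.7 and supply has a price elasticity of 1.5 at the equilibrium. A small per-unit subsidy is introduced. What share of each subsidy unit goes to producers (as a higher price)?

Producer share = 7/22

For a small subsidy around the equilibrium, the benefit split depends on the relative slopes, which at a point are proportional to the elasticities.
Buyer share = εs/(εs + |εd|) = 1.5/(1.5 + 0.7) = 15/22; seller share = |εd|/(εs + |εd|) = 7/22.
So producers capture 7/22 of the subsidy.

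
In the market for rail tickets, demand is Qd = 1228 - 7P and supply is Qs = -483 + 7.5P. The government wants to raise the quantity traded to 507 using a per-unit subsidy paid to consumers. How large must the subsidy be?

Required subsidy s = 29 per unit

At Q = 507, invert demand for the buyer price: Pb = (1228 − 507)/7 = 103; invert supply for the seller price: Ps = (507 − (-483))/7.5 = 132.
The subsidy must fill the gap: s = Ps − Pb = 132 − 103 = 29.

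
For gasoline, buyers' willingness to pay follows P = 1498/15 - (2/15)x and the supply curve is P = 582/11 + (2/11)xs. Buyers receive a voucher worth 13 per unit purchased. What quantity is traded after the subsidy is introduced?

x' = 190.25

Pre-subsidy: 1498/15 - (2/15)x = 582/11 + (2/11)x gives x* = 149 and P* = 80.
With the rebate, buyers effectively pay Pb = Ps − 13, where Ps is the price sellers receive.
On the curves, Pb = 1498/15 - (2/15)x and Ps = 582/11 + (2/11)x; the wedge Ps − Pb = 13 gives 582/11 + (2/11)x − (1498/15 - (2/15)x) = 13, so x' = 190.25.
Then Pb = 1498/15 − (2/15)·190.25 = 74.5 and Ps = 582/11 + (2/11)·190.25 = 87.5.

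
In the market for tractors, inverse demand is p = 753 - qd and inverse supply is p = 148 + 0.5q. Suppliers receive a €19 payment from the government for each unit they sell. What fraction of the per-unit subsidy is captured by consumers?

Consumer share = 2/3

Pre-subsidy: 753 - q = 148 + 0.5q gives q* = 1210/3 and p* = 1049/3.
With the subsidy, sellers receive ps = pb + 19 for each unit, where pb is the price buyers pay.
On the curves, pb = 753 - q and ps = 148 + 0.5q; the wedge ps − pb = 19 gives 148 + 0.5q − (753 - q) = 19, so q' = 416.
Then pb = 753 − 1·416 = 337 and ps = 148 + 0.5·416 = 356.
Buyers' price falls by p* − pb = 1049/3 − 337 = 38/3; sellers' price rises by ps − p* = 356 − 1049/3 = 19/3.
So consumers capture (38/3)/19 = 2/3 of each unit of subsidy.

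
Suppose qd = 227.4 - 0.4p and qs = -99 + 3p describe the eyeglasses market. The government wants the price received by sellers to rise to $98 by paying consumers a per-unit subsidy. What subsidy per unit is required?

Required subsidy s = $17 per unit

At a seller price of 98, quantity supplied is -99 + 3·98 = 195.
Buyers absorb 195 only when they pay pb with 227.4 − 0.4·pb = 195, i.e. pb = 81.
s = ps − pb = 98 − 81 = 17.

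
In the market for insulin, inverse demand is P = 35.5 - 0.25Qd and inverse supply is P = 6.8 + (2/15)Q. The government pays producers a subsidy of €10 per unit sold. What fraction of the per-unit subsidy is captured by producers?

Pre-subsidy: 35.5 - 0.25Q = 6.8 + (2/15)Q gives Q* = 1722/23 and P* = 386/23.
With the subsidy, sellers receive Ps = Pb + 10 for each unit, where Pb is the price buyers pay.
On the curves, Pb = 35.5 - 0.25Q and Ps = 6.8 + (2/15)Q; the wedge Ps − Pb = 10 gives 6.8 + (2/15)Q − (35.5 - 0.25Q) = 10, so Q' = 2322/23.
Then Pb = 35.5 − 0.25·(2322/23) = 236/23 and Ps = 6.8 + (2/15)·(2322/23) = 466/23.
Buyers' price falls by P* − Pb = 386/23 − 236/23 = 150/23; sellers' price rises by Ps − P* = 466/23 − 386/23 = 80/23.
So producers capture (80/23)/10 = 8/23 of each unit of subsidy.

Producer share = 8/23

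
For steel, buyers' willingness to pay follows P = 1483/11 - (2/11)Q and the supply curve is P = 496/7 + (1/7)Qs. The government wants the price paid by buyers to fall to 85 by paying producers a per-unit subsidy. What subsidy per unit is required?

Required subsidy s = 25 per unit

At a buyer price of 85, quantity demanded is 741.5 − 5.5·85 = 274.
Sellers supply 274 only when they receive Ps = 496/7 + (1/7)·274 = 110.
s = Ps − Pb = 110 − 85 = 25.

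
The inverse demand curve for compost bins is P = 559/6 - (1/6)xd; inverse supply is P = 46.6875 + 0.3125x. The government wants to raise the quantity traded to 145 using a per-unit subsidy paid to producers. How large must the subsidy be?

At x = 145, from the demand curve buyers pay Pb = 559/6 − (1/6)·145 = 69; from the supply curve sellers need Ps = 46.6875 + 0.3125·145 = 92.
The subsidy must fill the gap: s = Ps − Pb = 92 − 69 = 23.

Required subsidy s = 23 per unit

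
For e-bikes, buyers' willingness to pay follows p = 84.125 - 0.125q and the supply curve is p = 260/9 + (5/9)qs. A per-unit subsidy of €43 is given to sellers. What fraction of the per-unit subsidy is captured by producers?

Producer share = 40/49

Pre-subsidy: 84.125 - 0.125q = 260/9 + (5/9)q gives q* = 3977/49 and p* = 3625/49.
With the subsidy, sellers receive ps = pb + 43 for each unit, where pb is the price buyers pay.
On the curves, pb = 84.125 - 0.125q and ps = 260/9 + (5/9)q; the wedge ps − pb = 43 gives 260/9 + (5/9)q − (84.125 - 0.125q) = 43, so q' = 7073/49.
Then pb = 84.125 − 0.125·(7073/49) = 3238/49 and ps = 260/9 + (5/9)·(7073/49) = 5345/49.
Buyers' price falls by p* − pb = 3625/49 − 3238/49 = 387/49; sellers' price rises by ps − p* = 5345/49 − 3625/49 = 1720/49.
So producers capture (1720/49)/43 = 40/49 of each unit of subsidy.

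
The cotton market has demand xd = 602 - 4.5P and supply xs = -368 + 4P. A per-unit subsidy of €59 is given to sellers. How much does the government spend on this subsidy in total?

Government cost = 214052/17

Pre-subsidy: 602 - 4.5P = -368 + 4P gives P* = 1940/17, x* = 1504/17.
With the subsidy, sellers receive Ps = Pb + 59 for each unit, where Pb is the price buyers pay.
Supply in terms of Pb becomes xs = -368 + 4(Pb + 59) = -132 + 4Pb. Setting this equal to demand: 602 - 4.5Pb = -132 + 4Pb, so Pb = 1468/17.
Sellers receive Ps = 1468/17 + 59 = 2471/17; x' = 602 − 4.5·(1468/17) = 3628/17.
Government outlay = subsidy × quantity = 59 × 3628/17 = 214052/17.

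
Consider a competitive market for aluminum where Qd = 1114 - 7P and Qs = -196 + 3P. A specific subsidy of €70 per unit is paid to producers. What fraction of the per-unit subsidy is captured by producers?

Producer share = 0.7

Pre-subsidy: 1114 - 7P = -196 + 3P gives P* = 131, Q* = 197.
With the subsidy, sellers receive Ps = Pb + 70 for each unit, where Pb is the price buyers pay.
Supply in terms of Pb becomes Qs = -196 + 3(Pb + 70) = 14 + 3Pb. Setting this equal to demand: 1114 - 7Pb = 14 + 3Pb, so Pb = 110.
Sellers receive Ps = 110 + 70 = 180; Q' = 1114 − 7·110 = 344.
Buyers' price falls by P* − Pb = 131 − 110 = 21; sellers' price rises by Ps − P* = 180 − 131 = 49.
So producers capture 49/70 = 0.7 of each unit of subsidy.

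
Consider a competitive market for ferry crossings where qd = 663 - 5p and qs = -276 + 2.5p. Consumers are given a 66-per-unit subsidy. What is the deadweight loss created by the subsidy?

Deadweight loss = 3630

Pre-subsidy: 663 - 5p = -276 + 2.5p gives p* = 125.2, q* = 37.
With the rebate, buyers effectively pay pb = ps − 66, where ps is the price sellers receive.
Demand in terms of ps becomes qd = 663 − 5(ps − 66) = 993 - 5ps. Setting this equal to supply: 993 - 5ps = -276 + 2.5ps, so ps = 169.2.
Buyers pay pb = 169.2 − 66 = 103.2; q' = -276 + 2.5·169.2 = 147.
The subsidy expands output by 147 − 37 = 110 past the efficient level; on those units the gap between marginal cost and willingness to pay runs from 0 up to 66.
DWL = ½ × 66 × 110 = 3630.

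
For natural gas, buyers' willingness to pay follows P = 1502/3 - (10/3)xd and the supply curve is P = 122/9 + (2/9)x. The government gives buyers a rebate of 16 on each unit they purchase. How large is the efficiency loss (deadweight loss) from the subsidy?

Pre-subsidy: 1502/3 - (10/3)x = 122/9 + (2/9)x gives x* = 137 and P* = 44.
With the rebate, buyers effectively pay Pb = Ps − 16, where Ps is the price sellers receive.
On the curves, Pb = 1502/3 - (10/3)x and Ps = 122/9 + (2/9)x; the wedge Ps − Pb = 16 gives 122/9 + (2/9)x − (1502/3 - (10/3)x) = 16, so x' = 141.5.
Then Pb = 1502/3 − (10/3)·141.5 = 29 and Ps = 122/9 + (2/9)·141.5 = 45.
The subsidy expands output by 141.5 − 137 = 4.5 past the efficient level; on those units the gap between marginal cost and willingness to pay runs from 0 up to 16.
DWL = ½ × 16 × 4.5 = 36.

Deadweight loss = 36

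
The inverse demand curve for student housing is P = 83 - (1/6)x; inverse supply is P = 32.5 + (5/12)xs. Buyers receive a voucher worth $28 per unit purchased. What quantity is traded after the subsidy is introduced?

x' = 942/7

Pre-subsidy: 83 - (1/6)x = 32.5 + (5/12)x gives x* = 606/7 and P* = 480/7.
With the rebate, buyers effectively pay Pb = Ps − 28, where Ps is the price sellers receive.
On the curves, Pb = 83 - (1/6)x and Ps = 32.5 + (5/12)x; the wedge Ps − Pb = 28 gives 32.5 + (5/12)x − (83 - (1/6)x) = 28, so x' = 942/7.
Then Pb = 83 − (1/6)·(942/7) = 424/7 and Ps = 32.5 + (5/12)·(942/7) = 620/7.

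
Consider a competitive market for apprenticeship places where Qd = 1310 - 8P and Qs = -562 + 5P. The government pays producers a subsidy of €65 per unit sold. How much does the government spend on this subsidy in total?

Pre-subsidy: 1310 - 8P = -562 + 5P gives P* = 144, Q* = 158.
With the subsidy, sellers receive Ps = Pb + 65 for each unit, where Pb is the price buyers pay.
Supply in terms of Pb becomes Qs = -562 + 5(Pb + 65) = -237 + 5Pb. Setting this equal to demand: 1310 - 8Pb = -237 + 5Pb, so Pb = 119.
Sellers receive Ps = 119 + 65 = 184; Q' = 1310 − 8·119 = 358.
Government outlay = subsidy × quantity = 65 × 358 = 23270.

Government cost = €23270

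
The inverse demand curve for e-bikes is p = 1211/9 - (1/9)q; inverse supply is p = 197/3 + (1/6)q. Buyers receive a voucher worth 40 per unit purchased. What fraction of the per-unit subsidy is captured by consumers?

Consumer share = 0.4

Pre-subsidy: 1211/9 - (1/9)q = 197/3 + (1/6)q gives q* = 248 and p* = 107.
With the rebate, buyers effectively pay pb = ps − 40, where ps is the price sellers receive.
On the curves, pb = 1211/9 - (1/9)q and ps = 197/3 + (1/6)q; the wedge ps − pb = 40 gives 197/3 + (1/6)q − (1211/9 - (1/9)q) = 40, so q' = 392.
Then pb = 1211/9 − (1/9)·392 = 91 and ps = 197/3 + (1/6)·392 = 131.
Buyers' price falls by p* − pb = 107 − 91 = 16; sellers' price rises by ps − p* = 131 − 107 = 24.
So consumers capture 16/40 = 0.4 of each unit of subsidy.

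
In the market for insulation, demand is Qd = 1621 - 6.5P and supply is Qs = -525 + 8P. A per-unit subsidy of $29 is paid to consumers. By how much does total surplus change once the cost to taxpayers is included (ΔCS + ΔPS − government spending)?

Net change in total surplus = -$1508

Pre-subsidy: 1621 - 6.5P = -525 + 8P gives P* = 148, Q* = 659.
With the rebate, buyers effectively pay Pb = Ps − 29, where Ps is the price sellers receive.
Demand in terms of Ps becomes Qd = 1621 − 6.5(Ps − 29) = 1809.5 - 6.5Ps. Setting this equal to supply: 1809.5 - 6.5Ps = -525 + 8Ps, so Ps = 161.
Buyers pay Pb = 161 − 29 = 132; Q' = -525 + 8·161 = 763.
ΔCS = ½(659 + 763)(148 − 132) = 11376; ΔPS = ½(659 + 763)(161 − 148) = 9243.
Government spending = 29 × 763 = 22127.
Net change = 11376 + 9243 − 22127 = -1508. The loss equals the DWL triangle ½·29·104.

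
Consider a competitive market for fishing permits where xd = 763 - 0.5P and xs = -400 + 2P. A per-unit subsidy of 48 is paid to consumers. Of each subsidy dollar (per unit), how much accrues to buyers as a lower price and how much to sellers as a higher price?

Pre-subsidy: 763 - 0.5P = -400 + 2P gives P* = 465.2, x* = 530.4.
With the rebate, buyers effectively pay Pb = Ps − 48, where Ps is the price sellers receive.
Demand in terms of Ps becomes xd = 763 − 0.5(Ps − 48) = 787 - 0.5Ps. Setting this equal to supply: 787 - 0.5Ps = -400 + 2Ps, so Ps = 474.8.
Buyers pay Pb = 474.8 − 48 = 426.8; x' = -400 + 2·474.8 = 549.6.
Buyers' price falls by P* − Pb = 465.2 − 426.8 = 38.4; sellers' price rises by Ps − P* = 474.8 − 465.2 = 9.6.

Buyers gain 38.4 per unit; sellers gain 9.6 per unit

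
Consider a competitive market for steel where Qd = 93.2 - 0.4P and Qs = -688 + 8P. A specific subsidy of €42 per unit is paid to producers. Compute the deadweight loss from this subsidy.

Pre-subsidy: 93.2 - 0.4P = -688 + 8P gives P* = 93, Q* = 56.
With the subsidy, sellers receive Ps = Pb + 42 for each unit, where Pb is the price buyers pay.
Supply in terms of Pb becomes Qs = -688 + 8(Pb + 42) = -352 + 8Pb. Setting this equal to demand: 93.2 - 0.4Pb = -352 + 8Pb, so Pb = 53.
Sellers receive Ps = 53 + 42 = 95; Q' = 93.2 − 0.4·53 = 72.
The subsidy expands output by 72 − 56 = 16 past the efficient level; on those units the gap between marginal cost and willingness to pay runs from 0 up to 42.
DWL = ½ × 42 × 16 = 336.

Deadweight loss = €336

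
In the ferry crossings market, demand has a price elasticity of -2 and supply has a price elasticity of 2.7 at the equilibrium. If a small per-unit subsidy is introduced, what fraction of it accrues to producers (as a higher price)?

Producer share = 20/47

For a small subsidy around the equilibrium, the benefit split depends on the relative slopes, which at a point are proportional to the elasticities.
Buyer share = εs/(εs + |εd|) = 2.7/(2.7 + 2) = 27/47; seller share = |εd|/(εs + |εd|) = 20/47.
So producers capture 20/47 of the subsidy.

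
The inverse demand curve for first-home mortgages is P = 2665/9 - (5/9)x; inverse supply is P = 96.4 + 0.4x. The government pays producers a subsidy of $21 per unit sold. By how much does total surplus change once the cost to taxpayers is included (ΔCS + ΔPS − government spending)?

Net change in total surplus = -19845/86

Pre-subsidy: 2665/9 - (5/9)x = 96.4 + 0.4x gives x* = 209 and P* = 180.
With the subsidy, sellers receive Ps = Pb + 21 for each unit, where Pb is the price buyers pay.
On the curves, Pb = 2665/9 - (5/9)x and Ps = 96.4 + 0.4x; the wedge Ps − Pb = 21 gives 96.4 + 0.4x − (2665/9 - (5/9)x) = 21, so x' = 9932/43.
Then Pb = 2665/9 − (5/9)·(9932/43) = 7215/43 and Ps = 96.4 + 0.4·(9932/43) = 8118/43.
ΔCS = ½(209 + 9932/43)(180 − 7215/43) = 9932475/3698; ΔPS = ½(209 + 9932/43)(8118/43 − 180) = 3575691/1849.
Government spending = 21 × 9932/43 = 208572/43.
Net change = 9932475/3698 + 3575691/1849 − 208572/43 = -19845/86. The loss equals the DWL triangle ½·21·945/43.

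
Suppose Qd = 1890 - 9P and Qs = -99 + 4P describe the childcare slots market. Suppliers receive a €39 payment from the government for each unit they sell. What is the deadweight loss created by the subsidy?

Deadweight loss = €2106

Pre-subsidy: 1890 - 9P = -99 + 4P gives P* = 153, Q* = 513.
With the subsidy, sellers receive Ps = Pb + 39 for each unit, where Pb is the price buyers pay.
Supply in terms of Pb becomes Qs = -99 + 4(Pb + 39) = 57 + 4Pb. Setting this equal to demand: 1890 - 9Pb = 57 + 4Pb, so Pb = 141.
Sellers receive Ps = 141 + 39 = 180; Q' = 1890 − 9·141 = 621.
The subsidy expands output by 621 − 513 = 108 past the efficient level; on those units the gap between marginal cost and willingness to pay runs from 0 up to 39.
DWL = ½ × 39 × 108 = 2106.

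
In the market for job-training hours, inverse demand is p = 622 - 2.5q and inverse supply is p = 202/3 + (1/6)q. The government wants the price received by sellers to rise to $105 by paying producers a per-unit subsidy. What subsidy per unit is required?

At a seller price of 105, quantity supplied is -404 + 6·105 = 226.
Buyers absorb 226 only when they pay pb = 622 − 2.5·226 = 57.
s = ps − pb = 105 − 57 = 48.

Required subsidy s = $48 per unit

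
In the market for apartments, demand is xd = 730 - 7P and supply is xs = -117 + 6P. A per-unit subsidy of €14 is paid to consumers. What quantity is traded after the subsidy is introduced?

x' = 4149/13

Pre-subsidy: 730 - 7P = -117 + 6P gives P* = 847/13, x* = 3561/13.
With the rebate, buyers effectively pay Pb = Ps − 14, where Ps is the price sellers receive.
Demand in terms of Ps becomes xd = 730 − 7(Ps − 14) = 828 - 7Ps. Setting this equal to supply: 828 - 7Ps = -117 + 6Ps, so Ps = 945/13.
Buyers pay Pb = 945/13 − 14 = 763/13; x' = -117 + 6·(945/13) = 4149/13.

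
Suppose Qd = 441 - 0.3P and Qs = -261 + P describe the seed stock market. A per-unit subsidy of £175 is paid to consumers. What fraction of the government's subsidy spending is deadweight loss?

Pre-subsidy: 441 - 0.3P = -261 + P gives P* = 540, Q* = 279.
With the rebate, buyers effectively pay Pb = Ps − 175, where Ps is the price sellers receive.
Demand in terms of Ps becomes Qd = 441 − 0.3(Ps − 175) = 493.5 - 0.3Ps. Setting this equal to supply: 493.5 - 0.3Ps = -261 + Ps, so Ps = 7545/13.
Buyers pay Pb = 7545/13 − 175 = 5270/13; Q' = -261 + 1·(7545/13) = 4152/13.
ΔCS = ½(279 + 4152/13)(540 − 5270/13) = 6806625/169; ΔPS = ½(279 + 4152/13)(7545/13 − 540) = 4083975/338.
Government spending = 175 × 4152/13 = 726600/13.
DWL = ½ × 175 × (4152/13 − 279) = 91875/26; fraction = (91875/26) / (726600/13) = 175/2768.

DWL / government spending = 175/2768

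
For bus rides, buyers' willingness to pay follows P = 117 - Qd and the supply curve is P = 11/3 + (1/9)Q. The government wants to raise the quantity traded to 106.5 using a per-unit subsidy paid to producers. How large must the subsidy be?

At Q = 106.5, from the demand curve buyers pay Pb = 117 − 1·106.5 = 10.5; from the supply curve sellers need Ps = 11/3 + (1/9)·106.5 = 15.5.
The subsidy must fill the gap: s = Ps − Pb = 15.5 − 10.5 = 5.

Required subsidy s = 5 per unit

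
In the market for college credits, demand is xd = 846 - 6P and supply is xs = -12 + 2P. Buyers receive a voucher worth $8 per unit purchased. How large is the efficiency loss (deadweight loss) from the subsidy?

Deadweight loss = $48

Pre-subsidy: 846 - 6P = -12 + 2P gives P* = 107.25, x* = 202.5.
With the rebate, buyers effectively pay Pb = Ps − 8, where Ps is the price sellers receive.
Demand in terms of Ps becomes xd = 846 − 6(Ps − 8) = 894 - 6Ps. Setting this equal to supply: 894 - 6Ps = -12 + 2Ps, so Ps = 113.25.
Buyers pay Pb = 113.25 − 8 = 105.25; x' = -12 + 2·113.25 = 214.5.
The subsidy expands output by 214.5 − 202.5 = 12 past the efficient level; on those units the gap between marginal cost and willingness to pay runs from 0 up to 8.
DWL = ½ × 8 × 12 = 48.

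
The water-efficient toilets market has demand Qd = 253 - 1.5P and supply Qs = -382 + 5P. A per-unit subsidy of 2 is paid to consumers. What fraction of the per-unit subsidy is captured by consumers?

Consumer share = 10/13

Pre-subsidy: 253 - 1.5P = -382 + 5P gives P* = 1270/13, Q* = 1384/13.
With the rebate, buyers effectively pay Pb = Ps − 2, where Ps is the price sellers receive.
Demand in terms of Ps becomes Qd = 253 − 1.5(Ps − 2) = 256 - 1.5Ps. Setting this equal to supply: 256 - 1.5Ps = -382 + 5Ps, so Ps = 1276/13.
Buyers pay Pb = 1276/13 − 2 = 1250/13; Q' = -382 + 5·(1276/13) = 1414/13.
Buyers' price falls by P* − Pb = 1270/13 − 1250/13 = 20/13; sellers' price rises by Ps − P* = 1276/13 − 1270/13 = 6/13.
So consumers capture (20/13)/2 = 10/13 of each unit of subsidy.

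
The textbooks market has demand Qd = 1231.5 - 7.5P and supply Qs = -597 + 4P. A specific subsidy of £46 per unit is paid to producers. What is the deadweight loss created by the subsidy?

Pre-subsidy: 1231.5 - 7.5P = -597 + 4P gives P* = 159, Q* = 39.
With the subsidy, sellers receive Ps = Pb + 46 for each unit, where Pb is the price buyers pay.
Supply in terms of Pb becomes Qs = -597 + 4(Pb + 46) = -413 + 4Pb. Setting this equal to demand: 1231.5 - 7.5Pb = -413 + 4Pb, so Pb = 143.
Sellers receive Ps = 143 + 46 = 189; Q' = 1231.5 − 7.5·143 = 159.
The subsidy expands output by 159 − 39 = 120 past the efficient level; on those units the gap between marginal cost and willingness to pay runs from 0 up to 46.
DWL = ½ × 46 × 120 = 2760.

Deadweight loss = £2760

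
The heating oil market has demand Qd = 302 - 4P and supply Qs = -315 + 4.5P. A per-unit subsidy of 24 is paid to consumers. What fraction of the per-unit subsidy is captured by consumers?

Consumer share = 9/17

Pre-subsidy: 302 - 4P = -315 + 4.5P gives P* = 1234/17, Q* = 198/17.
With the rebate, buyers effectively pay Pb = Ps − 24, where Ps is the price sellers receive.
Demand in terms of Ps becomes Qd = 302 − 4(Ps − 24) = 398 - 4Ps. Setting this equal to supply: 398 - 4Ps = -315 + 4.5Ps, so Ps = 1426/17.
Buyers pay Pb = 1426/17 − 24 = 1018/17; Q' = -315 + 4.5·(1426/17) = 1062/17.
Buyers' price falls by P* − Pb = 1234/17 − 1018/17 = 216/17; sellers' price rises by Ps − P* = 1426/17 − 1234/17 = 192/17.
So consumers capture (216/17)/24 = 9/17 of each unit of subsidy.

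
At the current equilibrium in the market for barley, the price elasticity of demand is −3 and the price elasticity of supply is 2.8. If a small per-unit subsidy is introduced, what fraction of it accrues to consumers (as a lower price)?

Consumer share = 14/29

For a small subsidy around the equilibrium, the benefit split depends on the relative slopes, which at a point are proportional to the elasticities.
Buyer share = εs/(εs + |εd|) = 2.8/(2.8 + 3) = 14/29; seller share = |εd|/(εs + |εd|) = 15/29.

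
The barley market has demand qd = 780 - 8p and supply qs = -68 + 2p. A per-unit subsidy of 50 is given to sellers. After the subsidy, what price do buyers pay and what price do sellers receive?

Buyers pay 74.8; sellers receive 124.8

Pre-subsidy: 780 - 8p = -68 + 2p gives p* = 84.8, q* = 101.6.
With the subsidy, sellers receive ps = pb + 50 for each unit, where pb is the price buyers pay.
Supply in terms of pb becomes qs = -68 + 2(pb + 50) = 32 + 2pb. Setting this equal to demand: 780 - 8pb = 32 + 2pb, so pb = 74.8.
Sellers receive ps = 74.8 + 50 = 124.8; q' = 780 − 8·74.8 = 181.6.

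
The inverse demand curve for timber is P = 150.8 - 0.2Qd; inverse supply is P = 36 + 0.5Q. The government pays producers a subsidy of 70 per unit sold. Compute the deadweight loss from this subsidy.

Deadweight loss = 3500

Pre-subsidy: 150.8 - 0.2Q = 36 + 0.5Q gives Q* = 164 and P* = 118.
With the subsidy, sellers receive Ps = Pb + 70 for each unit, where Pb is the price buyers pay.
On the curves, Pb = 150.8 - 0.2Q and Ps = 36 + 0.5Q; the wedge Ps − Pb = 70 gives 36 + 0.5Q − (150.8 - 0.2Q) = 70, so Q' = 264.
Then Pb = 150.8 − 0.2·264 = 98 and Ps = 36 + 0.5·264 = 168.
The subsidy expands output by 264 − 164 = 100 past the efficient level; on those units the gap between marginal cost and willingness to pay runs from 0 up to 70.
DWL = ½ × 70 × 100 = 3500.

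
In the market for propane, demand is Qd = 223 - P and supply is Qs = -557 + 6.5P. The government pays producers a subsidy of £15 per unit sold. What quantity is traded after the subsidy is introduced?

Q' = 132

Pre-subsidy: 223 - P = -557 + 6.5P gives P* = 104, Q* = 119.
With the subsidy, sellers receive Ps = Pb + 15 for each unit, where Pb is the price buyers pay.
Supply in terms of Pb becomes Qs = -557 + 6.5(Pb + 15) = -459.5 + 6.5Pb. Setting this equal to demand: 223 - Pb = -459.5 + 6.5Pb, so Pb = 91.
Sellers receive Ps = 91 + 15 = 106; Q' = 223 − 1·91 = 132.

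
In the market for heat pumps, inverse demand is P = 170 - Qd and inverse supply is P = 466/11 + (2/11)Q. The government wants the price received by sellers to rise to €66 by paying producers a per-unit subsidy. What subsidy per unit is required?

Required subsidy s = €26 per unit

At a seller price of 66, quantity supplied is -233 + 5.5·66 = 130.
Buyers absorb 130 only when they pay Pb = 170 − 1·130 = 40.
s = Ps − Pb = 66 − 40 = 26.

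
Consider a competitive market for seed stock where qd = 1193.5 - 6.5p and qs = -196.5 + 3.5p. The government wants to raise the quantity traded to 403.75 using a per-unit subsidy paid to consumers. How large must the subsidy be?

At q = 403.75, invert demand for the buyer price: pb = (1193.5 − 403.75)/6.5 = 121.5; invert supply for the seller price: ps = (403.75 − (-196.5))/3.5 = 171.5.
The subsidy must fill the gap: s = ps − pb = 171.5 − 121.5 = 50.

Required subsidy s = 50 per unit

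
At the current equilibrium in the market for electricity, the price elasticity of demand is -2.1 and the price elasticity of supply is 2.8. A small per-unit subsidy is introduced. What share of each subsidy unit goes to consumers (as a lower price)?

For a small subsidy around the equilibrium, the benefit split depends on the relative slopes, which at a point are proportional to the elasticities.
Buyer share = εs/(εs + |εd|) = 2.8/(2.8 + 2.1) = 4/7; seller share = |εd|/(εs + |εd|) = 3/7.

Consumer share = 4/7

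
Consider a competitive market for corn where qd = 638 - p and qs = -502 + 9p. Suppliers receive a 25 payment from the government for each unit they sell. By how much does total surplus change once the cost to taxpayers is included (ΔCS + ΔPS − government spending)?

Net change in total surplus = -281.25

Pre-subsidy: 638 - p = -502 + 9p gives p* = 114, q* = 524.
With the subsidy, sellers receive ps = pb + 25 for each unit, where pb is the price buyers pay.
Supply in terms of pb becomes qs = -502 + 9(pb + 25) = -277 + 9pb. Setting this equal to demand: 638 - pb = -277 + 9pb, so pb = 91.5.
Sellers receive ps = 91.5 + 25 = 116.5; q' = 638 − 1·91.5 = 546.5.
ΔCS = ½(524 + 546.5)(114 − 91.5) = 12043.125; ΔPS = ½(524 + 546.5)(116.5 − 114) = 1338.125.
Government spending = 25 × 546.5 = 13662.5.
Net change = 12043.125 + 1338.125 − 13662.5 = -281.25. The loss equals the DWL triangle ½·25·22.5.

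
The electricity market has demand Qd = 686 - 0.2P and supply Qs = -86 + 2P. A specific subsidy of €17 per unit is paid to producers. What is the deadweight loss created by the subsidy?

Deadweight loss = 289/11

Pre-subsidy: 686 - 0.2P = -86 + 2P gives P* = 3860/11, Q* = 6774/11.
With the subsidy, sellers receive Ps = Pb + 17 for each unit, where Pb is the price buyers pay.
Supply in terms of Pb becomes Qs = -86 + 2(Pb + 17) = -52 + 2Pb. Setting this equal to demand: 686 - 0.2Pb = -52 + 2Pb, so Pb = 3690/11.
Sellers receive Ps = 3690/11 + 17 = 3877/11; Q' = 686 − 0.2·(3690/11) = 6808/11.
The subsidy expands output by 6808/11 − 6774/11 = 34/11 past the efficient level; on those units the gap between marginal cost and willingness to pay runs from 0 up to 17.
DWL = ½ × 17 × 34/11 = 289/11.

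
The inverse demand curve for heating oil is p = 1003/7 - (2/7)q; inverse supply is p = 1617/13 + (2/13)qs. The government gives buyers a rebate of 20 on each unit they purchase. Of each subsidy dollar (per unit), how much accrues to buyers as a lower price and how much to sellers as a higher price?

Pre-subsidy: 1003/7 - (2/7)q = 1617/13 + (2/13)q gives q* = 43 and p* = 131.
With the rebate, buyers effectively pay pb = ps − 20, where ps is the price sellers receive.
On the curves, pb = 1003/7 - (2/7)q and ps = 1617/13 + (2/13)q; the wedge ps − pb = 20 gives 1617/13 + (2/13)q − (1003/7 - (2/7)q) = 20, so q' = 88.5.
Then pb = 1003/7 − (2/7)·88.5 = 118 and ps = 1617/13 + (2/13)·88.5 = 138.
Buyers' price falls by p* − pb = 131 − 118 = 13; sellers' price rises by ps − p* = 138 − 131 = 7.

Buyers gain 13 per unit; sellers gain 7 per unit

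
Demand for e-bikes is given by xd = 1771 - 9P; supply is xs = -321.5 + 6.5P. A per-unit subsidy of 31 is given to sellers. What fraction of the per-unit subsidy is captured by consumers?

Pre-subsidy: 1771 - 9P = -321.5 + 6.5P gives P* = 135, x* = 556.
With the subsidy, sellers receive Ps = Pb + 31 for each unit, where Pb is the price buyers pay.
Supply in terms of Pb becomes xs = -321.5 + 6.5(Pb + 31) = -120 + 6.5Pb. Setting this equal to demand: 1771 - 9Pb = -120 + 6.5Pb, so Pb = 122.
Sellers receive Ps = 122 + 31 = 153; x' = 1771 − 9·122 = 673.
Buyers' price falls by P* − Pb = 135 − 122 = 13; sellers' price rises by Ps − P* = 153 − 135 = 18.
So consumers capture 13/31 = 13/31 of each unit of subsidy.

Consumer share = 13/31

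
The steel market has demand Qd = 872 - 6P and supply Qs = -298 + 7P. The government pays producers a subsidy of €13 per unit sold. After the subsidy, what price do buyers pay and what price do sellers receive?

Pre-subsidy: 872 - 6P = -298 + 7P gives P* = 90, Q* = 332.
With the subsidy, sellers receive Ps = Pb + 13 for each unit, where Pb is the price buyers pay.
Supply in terms of Pb becomes Qs = -298 + 7(Pb + 13) = -207 + 7Pb. Setting this equal to demand: 872 - 6Pb = -207 + 7Pb, so Pb = 83.
Sellers receive Ps = 83 + 13 = 96; Q' = 872 − 6·83 = 374.

Buyers pay €83; sellers receive €96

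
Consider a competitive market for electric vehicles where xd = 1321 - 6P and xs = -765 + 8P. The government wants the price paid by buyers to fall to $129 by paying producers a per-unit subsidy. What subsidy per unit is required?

At a buyer price of 129, quantity demanded is 1321 − 6·129 = 547.
Sellers supply 547 only when they receive Ps with -765 + 8·Ps = 547, i.e. Ps = 164.
s = Ps − Pb = 164 − 129 = 35.

Required subsidy s = $35 per unit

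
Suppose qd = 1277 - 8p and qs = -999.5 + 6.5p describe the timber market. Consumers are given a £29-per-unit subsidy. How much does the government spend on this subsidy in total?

Pre-subsidy: 1277 - 8p = -999.5 + 6.5p gives p* = 157, q* = 21.
With the rebate, buyers effectively pay pb = ps − 29, where ps is the price sellers receive.
Demand in terms of ps becomes qd = 1277 − 8(ps − 29) = 1509 - 8ps. Setting this equal to supply: 1509 - 8ps = -999.5 + 6.5ps, so ps = 173.
Buyers pay pb = 173 − 29 = 144; q' = -999.5 + 6.5·173 = 125.
Government outlay = subsidy × quantity = 29 × 125 = 3625.

Government cost = £3625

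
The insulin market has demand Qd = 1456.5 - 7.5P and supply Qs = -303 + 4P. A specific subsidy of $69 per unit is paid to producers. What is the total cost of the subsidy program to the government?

Government cost = $33741

Pre-subsidy: 1456.5 - 7.5P = -303 + 4P gives P* = 153, Q* = 309.
With the subsidy, sellers receive Ps = Pb + 69 for each unit, where Pb is the price buyers pay.
Supply in terms of Pb becomes Qs = -303 + 4(Pb + 69) = -27 + 4Pb. Setting this equal to demand: 1456.5 - 7.5Pb = -27 + 4Pb, so Pb = 129.
Sellers receive Ps = 129 + 69 = 198; Q' = 1456.5 − 7.5·129 = 489.
Government outlay = subsidy × quantity = 69 × 489 = 33741.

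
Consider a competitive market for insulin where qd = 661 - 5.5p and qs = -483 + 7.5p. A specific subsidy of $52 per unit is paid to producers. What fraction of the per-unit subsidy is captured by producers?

Producer share = 11/26

Pre-subsidy: 661 - 5.5p = -483 + 7.5p gives p* = 88, q* = 177.
With the subsidy, sellers receive ps = pb + 52 for each unit, where pb is the price buyers pay.
Supply in terms of pb becomes qs = -483 + 7.5(pb + 52) = -93 + 7.5pb. Setting this equal to demand: 661 - 5.5pb = -93 + 7.5pb, so pb = 58.
Sellers receive ps = 58 + 52 = 110; q' = 661 − 5.5·58 = 342.
Buyers' price falls by p* − pb = 88 − 58 = 30; sellers' price rises by ps − p* = 110 − 88 = 22.
So producers capture 22/52 = 11/26 of each unit of subsidy.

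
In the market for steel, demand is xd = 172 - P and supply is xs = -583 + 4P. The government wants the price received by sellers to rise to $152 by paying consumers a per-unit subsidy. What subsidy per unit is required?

At a seller price of 152, quantity supplied is -583 + 4·152 = 25.
Buyers absorb 25 only when they pay Pb with 172 − 1·Pb = 25, i.e. Pb = 147.
s = Ps − Pb = 152 − 147 = 5.

Required subsidy s = $5 per unit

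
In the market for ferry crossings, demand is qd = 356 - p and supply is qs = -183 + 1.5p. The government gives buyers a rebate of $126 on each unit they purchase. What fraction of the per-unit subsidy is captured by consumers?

Pre-subsidy: 356 - p = -183 + 1.5p gives p* = 215.6, q* = 140.4.
With the rebate, buyers effectively pay pb = ps − 126, where ps is the price sellers receive.
Demand in terms of ps becomes qd = 356 − 1(ps − 126) = 482 - ps. Setting this equal to supply: 482 - ps = -183 + 1.5ps, so ps = 266.
Buyers pay pb = 266 − 126 = 140; q' = -183 + 1.5·266 = 216.
Buyers' price falls by p* − pb = 215.6 − 140 = 75.6; sellers' price rises by ps − p* = 266 − 215.6 = 50.4.
So consumers capture 75.6/126 = 0.6 of each unit of subsidy.

Consumer share = 0.6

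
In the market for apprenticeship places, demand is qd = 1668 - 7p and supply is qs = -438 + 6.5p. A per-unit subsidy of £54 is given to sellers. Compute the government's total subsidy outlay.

Pre-subsidy: 1668 - 7p = -438 + 6.5p gives p* = 156, q* = 576.
With the subsidy, sellers receive ps = pb + 54 for each unit, where pb is the price buyers pay.
Supply in terms of pb becomes qs = -438 + 6.5(pb + 54) = -87 + 6.5pb. Setting this equal to demand: 1668 - 7pb = -87 + 6.5pb, so pb = 130.
Sellers receive ps = 130 + 54 = 184; q' = 1668 − 7·130 = 758.
Government outlay = subsidy × quantity = 54 × 758 = 40932.

Government cost = £40932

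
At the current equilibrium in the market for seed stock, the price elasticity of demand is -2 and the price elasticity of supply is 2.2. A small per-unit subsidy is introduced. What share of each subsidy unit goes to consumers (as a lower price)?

For a small subsidy around the equilibrium, the benefit split depends on the relative slopes, which at a point are proportional to the elasticities.
Buyer share = εs/(εs + |εd|) = 2.2/(2.2 + 2) = 11/21; seller share = |εd|/(εs + |εd|) = 10/21.

Consumer share = 11/21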